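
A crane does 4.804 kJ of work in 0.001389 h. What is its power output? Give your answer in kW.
Convert to SI: W = 4804.0 J, t = 5.0004 s
P = W/t = 4804.0/5.0004 = 960.723 W = 0.9607 kW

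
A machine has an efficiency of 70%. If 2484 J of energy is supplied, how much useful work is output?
W_out = η·W_in = 0.7·2484 = 1738.8 J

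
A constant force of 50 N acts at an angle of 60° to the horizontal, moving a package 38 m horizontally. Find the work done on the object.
W = F·d·cosθ = (50)(38)cos(60°) = 950.0 J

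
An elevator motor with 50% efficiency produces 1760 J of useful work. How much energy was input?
W_in = W_out/η = 1760/0.5 = 3520 J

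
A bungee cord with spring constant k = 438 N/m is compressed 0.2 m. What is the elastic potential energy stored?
PE = ½kx² = ½(438)(0.2)² = 8.76 J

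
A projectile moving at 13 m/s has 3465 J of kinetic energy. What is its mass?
m = 2·KE/v² = 2·3465/(13)² = 41.01 kg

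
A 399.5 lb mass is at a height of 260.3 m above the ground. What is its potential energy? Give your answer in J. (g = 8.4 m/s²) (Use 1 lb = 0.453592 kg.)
Convert to SI: m = 181.21 kg, h = 260.3 m
PE = mgh = (181.21)(8.4)(260.3) = 396200 J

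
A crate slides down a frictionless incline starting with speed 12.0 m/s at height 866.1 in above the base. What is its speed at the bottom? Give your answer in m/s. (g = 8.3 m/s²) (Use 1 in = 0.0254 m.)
Convert to SI: v₀ = 12.0 m/s, h = 21.9989 m
½mv₀² + mgh = ½mv² ⇒ v = √(v₀² + 2gh) = √(12.0² + 2·8.3·21.9989) = 22.57 m/s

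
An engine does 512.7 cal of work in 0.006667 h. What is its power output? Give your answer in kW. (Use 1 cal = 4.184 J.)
Convert to SI: W = 2145.14 J, t = 24.0012 s
P = W/t = 2145.14/24.0012 = 89.3762 W = 0.08938 kW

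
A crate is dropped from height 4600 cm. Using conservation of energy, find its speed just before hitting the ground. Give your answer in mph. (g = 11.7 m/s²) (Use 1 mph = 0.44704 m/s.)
Convert to SI: h = 46.0 m
mgh = ½mv² ⇒ v = √(2gh) = √(2·11.7·46.0) = 32.8085 m/s = 73.39 mph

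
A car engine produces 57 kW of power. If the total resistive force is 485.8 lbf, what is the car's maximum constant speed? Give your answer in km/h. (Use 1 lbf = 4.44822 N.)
Convert to SI: F = 2160.95 N
P = Fv ⇒ v = P/F = 57000 W/2160.95 N = 26.3773 m/s = 94.96 km/h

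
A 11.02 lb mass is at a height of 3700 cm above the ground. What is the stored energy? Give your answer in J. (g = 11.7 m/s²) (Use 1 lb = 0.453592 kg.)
Convert to SI: m = 4.99858 kg, h = 37.0 m
PE = mgh = (4.99858)(11.7)(37.0) = 2164 J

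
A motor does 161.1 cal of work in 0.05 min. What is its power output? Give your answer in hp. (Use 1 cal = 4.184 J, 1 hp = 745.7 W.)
Convert to SI: W = 674.042 J, t = 3.0 s
P = W/t = 674.042/3.0 = 224.681 W = 0.3013 hp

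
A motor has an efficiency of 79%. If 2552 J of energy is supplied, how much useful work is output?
W_out = η·W_in = 0.79·2552 = 2016.08 J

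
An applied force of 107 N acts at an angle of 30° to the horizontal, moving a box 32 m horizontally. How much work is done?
W = F·d·cosθ = (107)(32)cos(30°) = 2965 J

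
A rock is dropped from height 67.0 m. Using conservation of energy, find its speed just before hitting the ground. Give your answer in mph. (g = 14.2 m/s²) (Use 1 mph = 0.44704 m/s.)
mgh = ½mv² ⇒ v = √(2gh) = √(2·14.2·67.0) = 43.6211 m/s = 97.58 mph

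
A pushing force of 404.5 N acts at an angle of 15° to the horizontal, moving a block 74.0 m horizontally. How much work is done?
W = F·d·cosθ = (404.5)(74.0)cos(15°) = 28910 J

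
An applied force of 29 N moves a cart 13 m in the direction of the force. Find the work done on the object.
W = F·d = (29)(13) = 377.0 J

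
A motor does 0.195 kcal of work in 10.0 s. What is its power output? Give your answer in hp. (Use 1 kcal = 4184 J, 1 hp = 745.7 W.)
Convert to SI: W = 815.88 J, t = 10.0 s
P = W/t = 815.88/10.0 = 81.588 W = 0.1094 hp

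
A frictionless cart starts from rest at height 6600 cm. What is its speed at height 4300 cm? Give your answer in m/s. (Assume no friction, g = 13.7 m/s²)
Convert to SI: h₁−h₂ = 23.0 m
mgh₁ = mgh₂ + ½mv² ⇒ v = √(2g(h₁−h₂)) = √(2·13.7·23.0) = 25.1 m/s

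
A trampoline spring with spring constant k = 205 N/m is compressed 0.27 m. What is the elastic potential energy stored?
PE = ½kx² = ½(205)(0.27)² = 7.472 J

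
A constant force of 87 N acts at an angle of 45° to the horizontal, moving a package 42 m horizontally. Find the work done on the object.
W = F·d·cosθ = (87)(42)cos(45°) = 2584 J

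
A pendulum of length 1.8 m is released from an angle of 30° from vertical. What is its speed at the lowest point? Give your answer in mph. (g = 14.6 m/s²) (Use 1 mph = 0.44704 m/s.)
h = L(1 − cosθ) = 1.8(1 − cos30°) = 0.241154 m
v = √(2gh) = √(2·14.6·0.241154) = 2.65362 m/s = 5.936 mph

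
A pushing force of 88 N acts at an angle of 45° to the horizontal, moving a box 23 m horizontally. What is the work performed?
W = F·d·cosθ = (88)(23)cos(45°) = 1431 J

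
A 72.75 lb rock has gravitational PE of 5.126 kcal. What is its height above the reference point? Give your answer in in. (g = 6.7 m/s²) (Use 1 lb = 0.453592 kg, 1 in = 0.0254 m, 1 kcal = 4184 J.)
Convert to SI: m = 32.9988 kg, PE = 21447.2 J
h = PE/(mg) = 21447.2/(32.9988·6.7) = 97.0057 m = 3819 in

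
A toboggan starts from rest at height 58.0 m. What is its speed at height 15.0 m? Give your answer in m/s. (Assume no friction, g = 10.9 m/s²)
mgh₁ = mgh₂ + ½mv² ⇒ v = √(2g(h₁−h₂)) = √(2·10.9·43.0) = 30.62 m/s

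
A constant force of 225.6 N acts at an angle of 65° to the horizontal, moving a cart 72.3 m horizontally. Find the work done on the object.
W = F·d·cosθ = (225.6)(72.3)cos(65°) = 6893 J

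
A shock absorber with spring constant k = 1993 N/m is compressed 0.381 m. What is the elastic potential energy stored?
PE = ½kx² = ½(1993)(0.381)² = 144.7 J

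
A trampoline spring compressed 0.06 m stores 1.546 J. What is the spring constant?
k = 2·PE/x² = 2·1.546/(0.06)² = 858.9 N/m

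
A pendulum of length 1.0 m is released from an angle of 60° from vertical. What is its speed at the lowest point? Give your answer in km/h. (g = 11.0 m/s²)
h = L(1 − cosθ) = 1.0(1 − cos60°) = 0.5 m
v = √(2gh) = √(2·11.0·0.5) = 3.31662 m/s = 11.94 km/h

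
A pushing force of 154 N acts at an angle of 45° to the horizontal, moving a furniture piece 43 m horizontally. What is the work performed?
W = F·d·cosθ = (154)(43)cos(45°) = 4682 J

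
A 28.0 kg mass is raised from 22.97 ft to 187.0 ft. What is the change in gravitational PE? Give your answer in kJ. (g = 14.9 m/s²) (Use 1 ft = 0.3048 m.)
Convert to SI: m = 28.0 kg, Δh = 49.9963 m
ΔPE = mgΔh = (28.0)(14.9)(49.9963) = 20858.5 J = 20.86 kJ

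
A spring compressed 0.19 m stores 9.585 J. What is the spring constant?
k = 2·PE/x² = 2·9.585/(0.19)² = 531.0 N/m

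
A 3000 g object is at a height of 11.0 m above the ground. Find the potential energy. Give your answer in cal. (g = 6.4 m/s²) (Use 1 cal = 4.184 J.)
Convert to SI: m = 3.0 kg, h = 11.0 m
PE = mgh = (3.0)(6.4)(11.0) = 211.2 J = 50.48 cal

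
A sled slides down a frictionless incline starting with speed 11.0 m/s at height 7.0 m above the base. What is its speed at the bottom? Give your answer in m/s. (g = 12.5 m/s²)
½mv₀² + mgh = ½mv² ⇒ v = √(v₀² + 2gh) = √(11.0² + 2·12.5·7.0) = 17.2 m/s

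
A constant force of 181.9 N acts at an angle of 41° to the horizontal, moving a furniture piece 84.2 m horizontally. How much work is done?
W = F·d·cosθ = (181.9)(84.2)cos(41°) = 11560 J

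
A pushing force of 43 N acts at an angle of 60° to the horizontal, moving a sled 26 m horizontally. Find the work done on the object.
W = F·d·cosθ = (43)(26)cos(60°) = 559.0 J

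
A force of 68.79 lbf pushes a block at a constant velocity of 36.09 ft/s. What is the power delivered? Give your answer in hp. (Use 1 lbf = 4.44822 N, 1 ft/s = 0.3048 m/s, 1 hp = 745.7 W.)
Convert to SI: F = 305.993 N, v = 11.0002 m/s
P = Fv = (305.993)(11.0002) = 3365.99 W = 4.514 hp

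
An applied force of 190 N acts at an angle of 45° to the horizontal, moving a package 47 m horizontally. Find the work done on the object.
W = F·d·cosθ = (190)(47)cos(45°) = 6314 J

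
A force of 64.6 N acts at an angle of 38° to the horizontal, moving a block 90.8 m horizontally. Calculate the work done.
W = F·d·cosθ = (64.6)(90.8)cos(38°) = 4622 J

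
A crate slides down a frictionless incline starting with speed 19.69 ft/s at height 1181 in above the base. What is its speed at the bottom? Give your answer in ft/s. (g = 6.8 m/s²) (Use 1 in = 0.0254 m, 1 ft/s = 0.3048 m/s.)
Convert to SI: v₀ = 6.00151 m/s, h = 29.9974 m
½mv₀² + mgh = ½mv² ⇒ v = √(v₀² + 2gh) = √(6.00151² + 2·6.8·29.9974) = 21.0709 m/s = 69.13 ft/s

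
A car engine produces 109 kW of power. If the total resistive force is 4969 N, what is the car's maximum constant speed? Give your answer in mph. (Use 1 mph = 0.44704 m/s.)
P = Fv ⇒ v = P/F = 109000 W/4969.0 N = 21.936 m/s = 49.07 mph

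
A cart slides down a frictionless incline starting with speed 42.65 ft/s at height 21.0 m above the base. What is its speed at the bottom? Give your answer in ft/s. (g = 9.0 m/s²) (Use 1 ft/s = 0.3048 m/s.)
Convert to SI: v₀ = 12.9997 m/s, h = 21.0 m
½mv₀² + mgh = ½mv² ⇒ v = √(v₀² + 2gh) = √(12.9997² + 2·9.0·21.0) = 23.3879 m/s = 76.73 ft/s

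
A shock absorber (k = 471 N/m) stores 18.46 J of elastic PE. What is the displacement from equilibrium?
x = √(2·PE/k) = √(2·18.46/471) = 0.28 m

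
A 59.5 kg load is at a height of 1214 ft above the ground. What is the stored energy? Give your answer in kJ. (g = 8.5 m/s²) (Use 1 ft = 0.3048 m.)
Convert to SI: m = 59.5 kg, h = 370.027 m
PE = mgh = (59.5)(8.5)(370.027) = 187141 J = 187.1 kJ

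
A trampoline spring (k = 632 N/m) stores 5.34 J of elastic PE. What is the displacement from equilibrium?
x = √(2·PE/k) = √(2·5.34/632) = 0.13 m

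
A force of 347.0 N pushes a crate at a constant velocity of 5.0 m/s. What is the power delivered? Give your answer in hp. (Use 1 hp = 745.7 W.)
P = Fv = (347.0)(5.0) = 1735.0 W = 2.327 hp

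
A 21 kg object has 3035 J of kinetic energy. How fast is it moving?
v = √(2·KE/m) = √(2·3035/21) = 17.0 m/s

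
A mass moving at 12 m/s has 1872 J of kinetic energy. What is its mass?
m = 2·KE/v² = 2·1872/(12)² = 26.0 kg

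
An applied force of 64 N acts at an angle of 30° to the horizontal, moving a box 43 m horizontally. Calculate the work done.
W = F·d·cosθ = (64)(43)cos(30°) = 2383 J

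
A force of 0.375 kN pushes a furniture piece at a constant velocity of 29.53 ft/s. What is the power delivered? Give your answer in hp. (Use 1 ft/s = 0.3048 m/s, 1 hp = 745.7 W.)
Convert to SI: F = 375.0 N, v = 9.00074 m/s
P = Fv = (375.0)(9.00074) = 3375.28 W = 4.526 hp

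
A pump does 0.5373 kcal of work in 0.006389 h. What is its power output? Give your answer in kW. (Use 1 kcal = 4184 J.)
Convert to SI: W = 2248.06 J, t = 23.0004 s
P = W/t = 2248.06/23.0004 = 97.7402 W = 0.09774 kW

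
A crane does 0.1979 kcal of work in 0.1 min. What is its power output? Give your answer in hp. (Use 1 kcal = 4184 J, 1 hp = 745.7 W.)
Convert to SI: W = 828.014 J, t = 6.0 s
P = W/t = 828.014/6.0 = 138.002 W = 0.1851 hp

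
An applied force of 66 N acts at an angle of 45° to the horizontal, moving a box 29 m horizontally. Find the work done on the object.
W = F·d·cosθ = (66)(29)cos(45°) = 1353 J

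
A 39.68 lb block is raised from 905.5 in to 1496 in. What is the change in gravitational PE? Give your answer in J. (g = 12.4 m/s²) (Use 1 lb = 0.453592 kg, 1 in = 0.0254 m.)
Convert to SI: m = 17.9985 kg, Δh = 14.9987 m
ΔPE = mgΔh = (17.9985)(12.4)(14.9987) = 3347 J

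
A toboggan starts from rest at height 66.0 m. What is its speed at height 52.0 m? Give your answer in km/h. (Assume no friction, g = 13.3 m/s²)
mgh₁ = mgh₂ + ½mv² ⇒ v = √(2g(h₁−h₂)) = √(2·13.3·14.0) = 19.2977 m/s = 69.47 km/h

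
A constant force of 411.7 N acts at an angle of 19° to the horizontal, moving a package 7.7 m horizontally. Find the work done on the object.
W = F·d·cosθ = (411.7)(7.7)cos(19°) = 2997 J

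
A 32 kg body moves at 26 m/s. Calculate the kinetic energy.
KE = ½mv² = ½(32)(26)² = 10816.0 J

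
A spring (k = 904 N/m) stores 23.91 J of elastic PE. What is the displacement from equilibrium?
x = √(2·PE/k) = √(2·23.91/904) = 0.23 m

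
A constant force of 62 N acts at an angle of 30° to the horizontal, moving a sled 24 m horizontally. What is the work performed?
W = F·d·cosθ = (62)(24)cos(30°) = 1289 J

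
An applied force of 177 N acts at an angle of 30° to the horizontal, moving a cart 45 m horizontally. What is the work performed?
W = F·d·cosθ = (177)(45)cos(30°) = 6898 J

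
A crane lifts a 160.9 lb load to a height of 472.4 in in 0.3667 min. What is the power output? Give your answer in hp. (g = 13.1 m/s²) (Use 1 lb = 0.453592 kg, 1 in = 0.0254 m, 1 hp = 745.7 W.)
Convert to SI: m = 72.983 kg, h = 11.999 m, t = 22.002 s
P = mgh/t = (72.983)(13.1)(11.999)/22.002 = 521.404 W = 0.6992 hp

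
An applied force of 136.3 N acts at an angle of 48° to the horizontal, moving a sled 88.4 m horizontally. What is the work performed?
W = F·d·cosθ = (136.3)(88.4)cos(48°) = 8062 J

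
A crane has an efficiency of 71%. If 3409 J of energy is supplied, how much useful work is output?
W_out = η·W_in = 0.71·3409 = 2420.39 J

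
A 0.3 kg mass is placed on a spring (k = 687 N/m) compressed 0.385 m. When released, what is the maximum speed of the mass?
½kx² = ½mv² ⇒ v = x√(k/m) = (0.385)√(687/0.3) = 18.42 m/s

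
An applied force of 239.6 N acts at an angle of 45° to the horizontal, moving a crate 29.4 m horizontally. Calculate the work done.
W = F·d·cosθ = (239.6)(29.4)cos(45°) = 4981 J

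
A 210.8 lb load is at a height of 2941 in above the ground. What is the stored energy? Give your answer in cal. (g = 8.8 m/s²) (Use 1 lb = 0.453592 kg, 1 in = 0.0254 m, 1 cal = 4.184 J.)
Convert to SI: m = 95.6172 kg, h = 74.7014 m
PE = mgh = (95.6172)(8.8)(74.7014) = 62856.1 J = 15020 cal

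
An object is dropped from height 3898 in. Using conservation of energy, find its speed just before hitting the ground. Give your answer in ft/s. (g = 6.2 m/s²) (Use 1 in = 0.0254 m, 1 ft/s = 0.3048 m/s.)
Convert to SI: h = 99.0092 m
mgh = ½mv² ⇒ v = √(2gh) = √(2·6.2·99.0092) = 35.0388 m/s = 115.0 ft/s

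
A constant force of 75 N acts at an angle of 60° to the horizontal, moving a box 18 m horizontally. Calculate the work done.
W = F·d·cosθ = (75)(18)cos(60°) = 675.0 J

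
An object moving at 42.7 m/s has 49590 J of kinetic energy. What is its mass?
m = 2·KE/v² = 2·49590/(42.7)² = 54.4 kg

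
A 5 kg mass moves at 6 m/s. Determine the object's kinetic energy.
KE = ½mv² = ½(5)(6)² = 90.0 J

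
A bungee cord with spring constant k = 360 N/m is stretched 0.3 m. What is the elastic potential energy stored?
PE = ½kx² = ½(360)(0.3)² = 16.2 J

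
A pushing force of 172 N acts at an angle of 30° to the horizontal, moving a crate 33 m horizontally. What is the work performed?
W = F·d·cosθ = (172)(33)cos(30°) = 4916 J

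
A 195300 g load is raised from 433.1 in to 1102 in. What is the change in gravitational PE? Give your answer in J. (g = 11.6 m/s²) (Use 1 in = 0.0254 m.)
Convert to SI: m = 195.3 kg, Δh = 16.9901 m
ΔPE = mgΔh = (195.3)(11.6)(16.9901) = 38490 J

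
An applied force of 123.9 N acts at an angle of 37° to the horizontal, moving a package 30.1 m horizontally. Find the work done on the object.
W = F·d·cosθ = (123.9)(30.1)cos(37°) = 2978 J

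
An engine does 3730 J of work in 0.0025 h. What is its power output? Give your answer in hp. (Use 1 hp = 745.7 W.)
Convert to SI: W = 3730.0 J, t = 9.0 s
P = W/t = 3730.0/9.0 = 414.444 W = 0.5558 hp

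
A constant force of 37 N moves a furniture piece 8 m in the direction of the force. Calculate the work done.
W = F·d = (37)(8) = 296.0 J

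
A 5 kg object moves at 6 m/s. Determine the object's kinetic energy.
KE = ½mv² = ½(5)(6)² = 90.0 J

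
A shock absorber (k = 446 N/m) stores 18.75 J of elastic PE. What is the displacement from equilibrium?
x = √(2·PE/k) = √(2·18.75/446) = 0.29 m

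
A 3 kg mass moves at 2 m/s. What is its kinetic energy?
KE = ½mv² = ½(3)(2)² = 6.0 J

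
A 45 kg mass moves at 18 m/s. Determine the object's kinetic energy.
KE = ½mv² = ½(45)(18)² = 7290.0 J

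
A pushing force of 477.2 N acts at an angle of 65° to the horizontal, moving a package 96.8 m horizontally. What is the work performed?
W = F·d·cosθ = (477.2)(96.8)cos(65°) = 19520 J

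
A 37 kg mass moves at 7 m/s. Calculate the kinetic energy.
KE = ½mv² = ½(37)(7)² = 906.5 J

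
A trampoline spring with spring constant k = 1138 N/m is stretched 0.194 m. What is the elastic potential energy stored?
PE = ½kx² = ½(1138)(0.194)² = 21.41 J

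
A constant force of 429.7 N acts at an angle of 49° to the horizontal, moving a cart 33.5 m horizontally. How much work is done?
W = F·d·cosθ = (429.7)(33.5)cos(49°) = 9444 J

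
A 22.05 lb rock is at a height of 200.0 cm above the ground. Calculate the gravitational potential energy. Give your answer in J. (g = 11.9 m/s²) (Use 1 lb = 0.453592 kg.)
Convert to SI: m = 10.0017 kg, h = 2.0 m
PE = mgh = (10.0017)(11.9)(2.0) = 238.0 J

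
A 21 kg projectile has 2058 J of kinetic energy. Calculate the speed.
v = √(2·KE/m) = √(2·2058/21) = 14.0 m/s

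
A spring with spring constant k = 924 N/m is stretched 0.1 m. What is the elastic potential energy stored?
PE = ½kx² = ½(924)(0.1)² = 4.62 J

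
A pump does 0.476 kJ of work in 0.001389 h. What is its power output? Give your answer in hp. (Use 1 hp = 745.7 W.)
Convert to SI: W = 476.0 J, t = 5.0004 s
P = W/t = 476.0/5.0004 = 95.1924 W = 0.1277 hp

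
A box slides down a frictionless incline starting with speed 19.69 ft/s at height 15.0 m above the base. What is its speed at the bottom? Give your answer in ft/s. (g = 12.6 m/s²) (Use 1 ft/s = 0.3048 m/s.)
Convert to SI: v₀ = 6.00151 m/s, h = 15.0 m
½mv₀² + mgh = ½mv² ⇒ v = √(v₀² + 2gh) = √(6.00151² + 2·12.6·15.0) = 20.3474 m/s = 66.76 ft/s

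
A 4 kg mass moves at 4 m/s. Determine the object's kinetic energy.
KE = ½mv² = ½(4)(4)² = 32.0 J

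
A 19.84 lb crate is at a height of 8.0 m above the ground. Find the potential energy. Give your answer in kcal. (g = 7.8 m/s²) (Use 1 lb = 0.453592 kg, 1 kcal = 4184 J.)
Convert to SI: m = 8.99927 kg, h = 8.0 m
PE = mgh = (8.99927)(7.8)(8.0) = 561.554 J = 0.1342 kcal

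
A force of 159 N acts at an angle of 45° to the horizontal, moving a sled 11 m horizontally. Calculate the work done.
W = F·d·cosθ = (159)(11)cos(45°) = 1237 J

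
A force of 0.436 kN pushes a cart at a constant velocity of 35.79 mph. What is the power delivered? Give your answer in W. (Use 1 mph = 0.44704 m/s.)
Convert to SI: F = 436.0 N, v = 15.9996 m/s
P = Fv = (436.0)(15.9996) = 6976 W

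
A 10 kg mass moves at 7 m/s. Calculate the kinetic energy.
KE = ½mv² = ½(10)(7)² = 245.0 J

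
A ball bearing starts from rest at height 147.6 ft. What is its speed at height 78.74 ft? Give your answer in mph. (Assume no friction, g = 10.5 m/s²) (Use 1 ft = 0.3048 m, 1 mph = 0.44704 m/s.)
Convert to SI: h₁−h₂ = 20.9885 m
mgh₁ = mgh₂ + ½mv² ⇒ v = √(2g(h₁−h₂)) = √(2·10.5·20.9885) = 20.9943 m/s = 46.96 mph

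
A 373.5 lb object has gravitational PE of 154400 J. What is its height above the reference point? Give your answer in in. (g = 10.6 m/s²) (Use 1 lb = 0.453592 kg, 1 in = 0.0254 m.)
Convert to SI: m = 169.417 kg, PE = 154400 J
h = PE/(mg) = 154400/(169.417·10.6) = 85.9776 m = 3385 in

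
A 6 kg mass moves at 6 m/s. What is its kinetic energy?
KE = ½mv² = ½(6)(6)² = 108.0 J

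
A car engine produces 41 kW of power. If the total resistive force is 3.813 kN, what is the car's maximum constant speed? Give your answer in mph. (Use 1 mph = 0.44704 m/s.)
Convert to SI: F = 3813.0 N
P = Fv ⇒ v = P/F = 41000 W/3813.0 N = 10.7527 m/s = 24.05 mph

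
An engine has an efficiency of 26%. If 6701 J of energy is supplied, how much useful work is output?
W_out = η·W_in = 0.26·6701 = 1742.26 J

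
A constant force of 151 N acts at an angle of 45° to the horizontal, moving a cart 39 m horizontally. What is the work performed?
W = F·d·cosθ = (151)(39)cos(45°) = 4164 J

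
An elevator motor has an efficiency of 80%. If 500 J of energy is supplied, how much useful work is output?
W_out = η·W_in = 0.8·500 = 400.0 J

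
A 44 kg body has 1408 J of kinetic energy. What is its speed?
v = √(2·KE/m) = √(2·1408/44) = 8.0 m/s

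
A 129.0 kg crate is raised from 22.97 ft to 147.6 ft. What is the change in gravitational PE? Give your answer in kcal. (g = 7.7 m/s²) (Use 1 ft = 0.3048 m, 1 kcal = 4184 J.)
Convert to SI: m = 129.0 kg, Δh = 37.9872 m
ΔPE = mgΔh = (129.0)(7.7)(37.9872) = 37732.7 J = 9.018 kcal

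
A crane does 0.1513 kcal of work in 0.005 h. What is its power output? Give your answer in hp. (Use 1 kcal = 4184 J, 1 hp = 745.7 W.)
Convert to SI: W = 633.039 J, t = 18.0 s
P = W/t = 633.039/18.0 = 35.1688 W = 0.04716 hp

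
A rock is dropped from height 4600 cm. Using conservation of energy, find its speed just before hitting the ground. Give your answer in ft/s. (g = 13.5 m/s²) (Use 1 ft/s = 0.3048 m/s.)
Convert to SI: h = 46.0 m
mgh = ½mv² ⇒ v = √(2gh) = √(2·13.5·46.0) = 35.242 m/s = 115.6 ft/s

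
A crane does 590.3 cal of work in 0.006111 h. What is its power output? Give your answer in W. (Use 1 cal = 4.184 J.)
Convert to SI: W = 2469.82 J, t = 21.9996 s
P = W/t = 2469.82/21.9996 = 112.3 W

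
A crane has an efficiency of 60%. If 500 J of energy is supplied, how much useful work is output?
W_out = η·W_in = 0.6·500 = 300.0 J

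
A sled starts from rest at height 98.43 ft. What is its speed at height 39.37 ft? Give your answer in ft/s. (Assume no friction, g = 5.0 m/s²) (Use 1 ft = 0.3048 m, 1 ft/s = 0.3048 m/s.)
Convert to SI: h₁−h₂ = 18.0015 m
mgh₁ = mgh₂ + ½mv² ⇒ v = √(2g(h₁−h₂)) = √(2·5.0·18.0015) = 13.417 m/s = 44.02 ft/s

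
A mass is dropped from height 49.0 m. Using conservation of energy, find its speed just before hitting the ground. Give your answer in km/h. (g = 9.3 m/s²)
mgh = ½mv² ⇒ v = √(2gh) = √(2·9.3·49.0) = 30.1894 m/s = 108.7 km/h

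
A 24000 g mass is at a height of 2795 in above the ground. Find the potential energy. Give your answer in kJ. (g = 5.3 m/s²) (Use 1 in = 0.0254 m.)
Convert to SI: m = 24.0 kg, h = 70.993 m
PE = mgh = (24.0)(5.3)(70.993) = 9030.31 J = 9.03 kJ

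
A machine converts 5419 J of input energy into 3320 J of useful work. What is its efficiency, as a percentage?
η = W_out/W_in = 3320/5419 = 61.27%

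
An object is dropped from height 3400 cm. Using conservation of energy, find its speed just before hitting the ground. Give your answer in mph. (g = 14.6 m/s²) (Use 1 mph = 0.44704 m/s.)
Convert to SI: h = 34.0 m
mgh = ½mv² ⇒ v = √(2gh) = √(2·14.6·34.0) = 31.5087 m/s = 70.48 mph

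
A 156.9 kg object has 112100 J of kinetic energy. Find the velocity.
v = √(2·KE/m) = √(2·112100/156.9) = 37.8 m/s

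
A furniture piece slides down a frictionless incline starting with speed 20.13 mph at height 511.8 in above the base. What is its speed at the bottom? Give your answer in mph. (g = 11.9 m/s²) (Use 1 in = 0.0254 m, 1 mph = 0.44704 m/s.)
Convert to SI: v₀ = 8.99892 m/s, h = 12.9997 m
½mv₀² + mgh = ½mv² ⇒ v = √(v₀² + 2gh) = √(8.99892² + 2·11.9·12.9997) = 19.7579 m/s = 44.2 mph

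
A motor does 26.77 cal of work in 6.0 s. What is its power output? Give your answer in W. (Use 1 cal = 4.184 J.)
Convert to SI: W = 112.006 J, t = 6.0 s
P = W/t = 112.006/6.0 = 18.67 W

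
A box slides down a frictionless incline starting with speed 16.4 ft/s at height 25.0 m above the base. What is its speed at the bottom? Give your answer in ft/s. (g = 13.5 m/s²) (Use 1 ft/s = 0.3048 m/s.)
Convert to SI: v₀ = 4.99872 m/s, h = 25.0 m
½mv₀² + mgh = ½mv² ⇒ v = √(v₀² + 2gh) = √(4.99872² + 2·13.5·25.0) = 26.4573 m/s = 86.8 ft/s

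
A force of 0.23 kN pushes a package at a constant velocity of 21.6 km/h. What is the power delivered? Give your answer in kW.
Convert to SI: F = 230.0 N, v = 6.0 m/s
P = Fv = (230.0)(6.0) = 1380.0 W = 1.38 kW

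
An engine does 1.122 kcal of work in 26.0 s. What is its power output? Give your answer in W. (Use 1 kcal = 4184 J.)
Convert to SI: W = 4694.45 J, t = 26.0 s
P = W/t = 4694.45/26.0 = 180.6 W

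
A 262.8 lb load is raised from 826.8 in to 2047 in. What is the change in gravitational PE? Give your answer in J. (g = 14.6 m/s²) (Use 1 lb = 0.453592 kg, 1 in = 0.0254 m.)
Convert to SI: m = 119.204 kg, Δh = 30.9931 m
ΔPE = mgΔh = (119.204)(14.6)(30.9931) = 53940 J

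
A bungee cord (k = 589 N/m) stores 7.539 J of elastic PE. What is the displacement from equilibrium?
x = √(2·PE/k) = √(2·7.539/589) = 0.16 m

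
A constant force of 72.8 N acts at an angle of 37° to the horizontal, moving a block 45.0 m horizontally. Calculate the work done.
W = F·d·cosθ = (72.8)(45.0)cos(37°) = 2616 J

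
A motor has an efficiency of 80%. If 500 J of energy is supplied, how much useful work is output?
W_out = η·W_in = 0.8·500 = 400.0 J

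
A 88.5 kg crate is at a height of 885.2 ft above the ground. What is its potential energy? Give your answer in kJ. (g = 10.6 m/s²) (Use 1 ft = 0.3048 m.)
Convert to SI: m = 88.5 kg, h = 269.809 m
PE = mgh = (88.5)(10.6)(269.809) = 253108 J = 253.1 kJ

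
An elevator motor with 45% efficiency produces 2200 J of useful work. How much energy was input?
W_in = W_out/η = 2200/0.45 = 4889 J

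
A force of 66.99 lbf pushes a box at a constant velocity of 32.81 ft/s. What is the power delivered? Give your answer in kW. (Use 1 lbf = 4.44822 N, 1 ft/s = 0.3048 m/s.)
Convert to SI: F = 297.986 N, v = 10.0005 m/s
P = Fv = (297.986)(10.0005) = 2980.01 W = 2.98 kW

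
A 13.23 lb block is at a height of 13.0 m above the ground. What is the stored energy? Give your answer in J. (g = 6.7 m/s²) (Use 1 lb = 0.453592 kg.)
Convert to SI: m = 6.00102 kg, h = 13.0 m
PE = mgh = (6.00102)(6.7)(13.0) = 522.7 J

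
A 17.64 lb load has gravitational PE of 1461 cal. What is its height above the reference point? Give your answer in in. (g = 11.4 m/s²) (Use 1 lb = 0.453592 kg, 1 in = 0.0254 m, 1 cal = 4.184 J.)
Convert to SI: m = 8.00136 kg, PE = 6112.82 J
h = PE/(mg) = 6112.82/(8.00136·11.4) = 67.0152 m = 2638 in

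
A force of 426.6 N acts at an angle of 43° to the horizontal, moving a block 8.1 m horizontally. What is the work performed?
W = F·d·cosθ = (426.6)(8.1)cos(43°) = 2527 J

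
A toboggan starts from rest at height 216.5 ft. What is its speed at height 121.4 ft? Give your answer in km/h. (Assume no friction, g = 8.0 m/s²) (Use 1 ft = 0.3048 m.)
Convert to SI: h₁−h₂ = 28.9865 m
mgh₁ = mgh₂ + ½mv² ⇒ v = √(2g(h₁−h₂)) = √(2·8.0·28.9865) = 21.5356 m/s = 77.53 km/h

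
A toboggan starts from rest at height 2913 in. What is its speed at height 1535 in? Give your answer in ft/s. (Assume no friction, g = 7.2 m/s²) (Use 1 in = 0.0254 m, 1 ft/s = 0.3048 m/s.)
Convert to SI: h₁−h₂ = 35.0012 m
mgh₁ = mgh₂ + ½mv² ⇒ v = √(2g(h₁−h₂)) = √(2·7.2·35.0012) = 22.4503 m/s = 73.66 ft/s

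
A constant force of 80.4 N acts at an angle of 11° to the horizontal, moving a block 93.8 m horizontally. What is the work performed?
W = F·d·cosθ = (80.4)(93.8)cos(11°) = 7403 J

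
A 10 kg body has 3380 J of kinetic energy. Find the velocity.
v = √(2·KE/m) = √(2·3380/10) = 26.0 m/s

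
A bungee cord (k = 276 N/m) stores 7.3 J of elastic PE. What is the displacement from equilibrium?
x = √(2·PE/k) = √(2·7.3/276) = 0.23 m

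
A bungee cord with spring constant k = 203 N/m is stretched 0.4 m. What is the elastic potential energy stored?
PE = ½kx² = ½(203)(0.4)² = 16.24 J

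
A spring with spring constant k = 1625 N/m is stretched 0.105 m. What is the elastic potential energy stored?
PE = ½kx² = ½(1625)(0.105)² = 8.958 J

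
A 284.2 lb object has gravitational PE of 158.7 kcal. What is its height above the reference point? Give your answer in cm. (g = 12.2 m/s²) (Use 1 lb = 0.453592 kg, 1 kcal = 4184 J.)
Convert to SI: m = 128.911 kg, PE = 664001 J
h = PE/(mg) = 664001/(128.911·12.2) = 422.201 m = 42220 cm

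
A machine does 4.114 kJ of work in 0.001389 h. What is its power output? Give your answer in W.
Convert to SI: W = 4114.0 J, t = 5.0004 s
P = W/t = 4114.0/5.0004 = 822.7 W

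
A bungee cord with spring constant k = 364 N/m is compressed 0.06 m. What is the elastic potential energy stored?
PE = ½kx² = ½(364)(0.06)² = 0.6552 J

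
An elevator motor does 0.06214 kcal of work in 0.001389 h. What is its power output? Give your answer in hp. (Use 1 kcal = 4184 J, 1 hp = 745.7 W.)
Convert to SI: W = 259.994 J, t = 5.0004 s
P = W/t = 259.994/5.0004 = 51.9946 W = 0.06973 hp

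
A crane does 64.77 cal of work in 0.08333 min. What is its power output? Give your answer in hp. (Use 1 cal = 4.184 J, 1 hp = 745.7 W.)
Convert to SI: W = 270.998 J, t = 4.9998 s
P = W/t = 270.998/4.9998 = 54.2017 W = 0.07269 hp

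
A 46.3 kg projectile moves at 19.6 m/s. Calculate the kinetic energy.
KE = ½mv² = ½(46.3)(19.6)² = 8893 J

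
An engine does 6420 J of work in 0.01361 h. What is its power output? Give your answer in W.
Convert to SI: W = 6420.0 J, t = 48.996 s
P = W/t = 6420.0/48.996 = 131.0 W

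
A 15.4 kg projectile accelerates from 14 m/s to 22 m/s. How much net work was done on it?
W = ΔKE = ½m(v₂² − v₁²) = ½(15.4)(22² − 14²) = 2217.6 J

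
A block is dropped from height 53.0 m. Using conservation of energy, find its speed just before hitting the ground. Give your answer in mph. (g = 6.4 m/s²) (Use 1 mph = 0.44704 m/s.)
mgh = ½mv² ⇒ v = √(2gh) = √(2·6.4·53.0) = 26.0461 m/s = 58.26 mph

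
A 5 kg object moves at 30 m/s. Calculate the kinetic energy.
KE = ½mv² = ½(5)(30)² = 2250.0 J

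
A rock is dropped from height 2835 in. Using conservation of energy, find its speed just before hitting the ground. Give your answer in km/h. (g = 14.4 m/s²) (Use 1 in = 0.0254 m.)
Convert to SI: h = 72.009 m
mgh = ½mv² ⇒ v = √(2gh) = √(2·14.4·72.009) = 45.5396 m/s = 163.9 km/h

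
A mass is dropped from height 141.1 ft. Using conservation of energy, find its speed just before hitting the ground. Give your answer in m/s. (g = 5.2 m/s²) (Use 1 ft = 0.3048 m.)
Convert to SI: h = 43.0073 m
mgh = ½mv² ⇒ v = √(2gh) = √(2·5.2·43.0073) = 21.15 m/s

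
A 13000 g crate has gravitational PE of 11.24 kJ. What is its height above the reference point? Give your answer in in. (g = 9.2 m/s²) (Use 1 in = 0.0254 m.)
Convert to SI: m = 13.0 kg, PE = 11240.0 J
h = PE/(mg) = 11240.0/(13.0·9.2) = 93.9799 m = 3700 in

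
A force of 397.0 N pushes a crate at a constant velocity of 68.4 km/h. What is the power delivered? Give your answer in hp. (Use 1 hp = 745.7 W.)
Convert to SI: F = 397.0 N, v = 19.0 m/s
P = Fv = (397.0)(19.0) = 7543.0 W = 10.12 hp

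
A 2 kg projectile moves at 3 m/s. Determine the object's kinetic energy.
KE = ½mv² = ½(2)(3)² = 9.0 J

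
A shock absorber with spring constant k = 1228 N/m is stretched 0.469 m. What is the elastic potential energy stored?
PE = ½kx² = ½(1228)(0.469)² = 135.1 J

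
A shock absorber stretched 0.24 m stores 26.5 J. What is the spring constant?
k = 2·PE/x² = 2·26.5/(0.24)² = 920.1 N/m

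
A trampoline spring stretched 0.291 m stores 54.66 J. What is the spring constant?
k = 2·PE/x² = 2·54.66/(0.291)² = 1291 N/m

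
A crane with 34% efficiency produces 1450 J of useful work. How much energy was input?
W_in = W_out/η = 1450/0.34 = 4265 J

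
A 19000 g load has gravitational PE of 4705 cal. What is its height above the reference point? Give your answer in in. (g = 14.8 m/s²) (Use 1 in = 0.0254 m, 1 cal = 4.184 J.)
Convert to SI: m = 19.0 kg, PE = 19685.7 J
h = PE/(mg) = 19685.7/(19.0·14.8) = 70.0061 m = 2756 in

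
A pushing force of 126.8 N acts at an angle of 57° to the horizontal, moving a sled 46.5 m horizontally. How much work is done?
W = F·d·cosθ = (126.8)(46.5)cos(57°) = 3211 J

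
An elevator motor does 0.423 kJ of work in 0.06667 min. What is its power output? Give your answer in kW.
Convert to SI: W = 423.0 J, t = 4.0002 s
P = W/t = 423.0/4.0002 = 105.745 W = 0.1057 kW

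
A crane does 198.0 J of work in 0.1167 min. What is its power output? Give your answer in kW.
Convert to SI: W = 198.0 J, t = 7.002 s
P = W/t = 198.0/7.002 = 28.2776 W = 0.02828 kW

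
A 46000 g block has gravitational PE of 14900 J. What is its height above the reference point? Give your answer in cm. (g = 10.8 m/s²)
Convert to SI: m = 46.0 kg, PE = 14900.0 J
h = PE/(mg) = 14900.0/(46.0·10.8) = 29.9919 m = 2999 cm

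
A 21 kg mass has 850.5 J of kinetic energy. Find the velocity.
v = √(2·KE/m) = √(2·850.5/21) = 9.0 m/s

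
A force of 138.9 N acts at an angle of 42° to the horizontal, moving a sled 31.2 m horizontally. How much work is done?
W = F·d·cosθ = (138.9)(31.2)cos(42°) = 3221 J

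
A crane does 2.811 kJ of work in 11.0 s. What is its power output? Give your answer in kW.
Convert to SI: W = 2811.0 J, t = 11.0 s
P = W/t = 2811.0/11.0 = 255.545 W = 0.2555 kW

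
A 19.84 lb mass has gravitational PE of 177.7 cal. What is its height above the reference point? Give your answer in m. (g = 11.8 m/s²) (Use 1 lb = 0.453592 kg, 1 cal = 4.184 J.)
Convert to SI: m = 8.99927 kg, PE = 743.497 J
h = PE/(mg) = 743.497/(8.99927·11.8) = 7.001 m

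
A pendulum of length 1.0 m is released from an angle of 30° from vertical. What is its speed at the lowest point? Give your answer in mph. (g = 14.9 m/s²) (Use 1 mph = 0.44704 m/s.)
h = L(1 − cosθ) = 1.0(1 − cos30°) = 0.133975 m
v = √(2gh) = √(2·14.9·0.133975) = 1.99811 m/s = 4.47 mph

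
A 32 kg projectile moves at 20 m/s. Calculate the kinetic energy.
KE = ½mv² = ½(32)(20)² = 6400.0 J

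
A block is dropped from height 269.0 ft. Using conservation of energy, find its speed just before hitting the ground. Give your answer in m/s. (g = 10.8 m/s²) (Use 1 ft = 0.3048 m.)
Convert to SI: h = 81.9912 m
mgh = ½mv² ⇒ v = √(2gh) = √(2·10.8·81.9912) = 42.08 m/s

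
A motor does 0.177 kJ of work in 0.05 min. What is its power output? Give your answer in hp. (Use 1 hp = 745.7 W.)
Convert to SI: W = 177.0 J, t = 3.0 s
P = W/t = 177.0/3.0 = 59.0 W = 0.07912 hp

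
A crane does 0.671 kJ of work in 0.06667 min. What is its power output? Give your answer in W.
Convert to SI: W = 671.0 J, t = 4.0002 s
P = W/t = 671.0/4.0002 = 167.7 W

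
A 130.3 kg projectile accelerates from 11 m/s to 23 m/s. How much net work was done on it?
W = ΔKE = ½m(v₂² − v₁²) = ½(130.3)(23² − 11²) = 26581.2 J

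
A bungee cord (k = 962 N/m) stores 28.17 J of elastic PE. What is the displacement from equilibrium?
x = √(2·PE/k) = √(2·28.17/962) = 0.242 m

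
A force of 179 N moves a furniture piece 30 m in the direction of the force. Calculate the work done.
W = F·d = (179)(30) = 5370 J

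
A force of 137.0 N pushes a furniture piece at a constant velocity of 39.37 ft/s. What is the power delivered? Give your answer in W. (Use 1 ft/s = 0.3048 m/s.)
Convert to SI: F = 137.0 N, v = 12.0 m/s
P = Fv = (137.0)(12.0) = 1644 W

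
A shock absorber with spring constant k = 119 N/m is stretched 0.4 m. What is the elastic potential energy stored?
PE = ½kx² = ½(119)(0.4)² = 9.52 J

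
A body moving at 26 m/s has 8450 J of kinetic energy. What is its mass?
m = 2·KE/v² = 2·8450/(26)² = 25.0 kg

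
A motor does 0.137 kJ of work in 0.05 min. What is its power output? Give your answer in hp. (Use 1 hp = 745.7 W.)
Convert to SI: W = 137.0 J, t = 3.0 s
P = W/t = 137.0/3.0 = 45.6667 W = 0.06124 hp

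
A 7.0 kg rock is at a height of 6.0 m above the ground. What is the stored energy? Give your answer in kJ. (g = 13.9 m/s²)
PE = mgh = (7.0)(13.9)(6.0) = 583.8 J = 0.5838 kJ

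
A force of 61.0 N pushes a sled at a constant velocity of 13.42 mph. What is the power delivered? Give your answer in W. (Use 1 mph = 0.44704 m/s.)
Convert to SI: F = 61.0 N, v = 5.99928 m/s
P = Fv = (61.0)(5.99928) = 366.0 W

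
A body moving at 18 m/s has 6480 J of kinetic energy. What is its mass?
m = 2·KE/v² = 2·6480/(18)² = 40.0 kg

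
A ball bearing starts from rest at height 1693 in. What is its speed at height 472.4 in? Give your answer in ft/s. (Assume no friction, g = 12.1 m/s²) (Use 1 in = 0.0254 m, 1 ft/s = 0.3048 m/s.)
Convert to SI: h₁−h₂ = 31.0032 m
mgh₁ = mgh₂ + ½mv² ⇒ v = √(2g(h₁−h₂)) = √(2·12.1·31.0032) = 27.3912 m/s = 89.87 ft/s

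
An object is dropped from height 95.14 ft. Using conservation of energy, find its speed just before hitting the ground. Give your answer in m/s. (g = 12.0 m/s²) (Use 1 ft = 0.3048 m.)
Convert to SI: h = 28.9987 m
mgh = ½mv² ⇒ v = √(2gh) = √(2·12.0·28.9987) = 26.38 m/s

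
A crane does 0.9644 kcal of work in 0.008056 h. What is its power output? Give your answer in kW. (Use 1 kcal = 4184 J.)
Convert to SI: W = 4035.05 J, t = 29.0016 s
P = W/t = 4035.05/29.0016 = 139.132 W = 0.1391 kW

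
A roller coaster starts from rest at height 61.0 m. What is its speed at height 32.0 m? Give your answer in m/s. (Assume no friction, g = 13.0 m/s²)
mgh₁ = mgh₂ + ½mv² ⇒ v = √(2g(h₁−h₂)) = √(2·13.0·29.0) = 27.46 m/s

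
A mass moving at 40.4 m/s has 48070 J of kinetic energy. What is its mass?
m = 2·KE/v² = 2·48070/(40.4)² = 58.9 kg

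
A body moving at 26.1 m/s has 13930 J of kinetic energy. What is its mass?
m = 2·KE/v² = 2·13930/(26.1)² = 40.9 kg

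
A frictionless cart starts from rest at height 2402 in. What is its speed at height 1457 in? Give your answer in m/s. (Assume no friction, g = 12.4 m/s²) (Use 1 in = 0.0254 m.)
Convert to SI: h₁−h₂ = 24.003 m
mgh₁ = mgh₂ + ½mv² ⇒ v = √(2g(h₁−h₂)) = √(2·12.4·24.003) = 24.4 m/s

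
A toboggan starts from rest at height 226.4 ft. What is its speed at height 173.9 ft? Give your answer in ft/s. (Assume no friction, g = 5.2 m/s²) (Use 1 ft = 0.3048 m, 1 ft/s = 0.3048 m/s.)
Convert to SI: h₁−h₂ = 16.002 m
mgh₁ = mgh₂ + ½mv² ⇒ v = √(2g(h₁−h₂)) = √(2·5.2·16.002) = 12.9004 m/s = 42.32 ft/s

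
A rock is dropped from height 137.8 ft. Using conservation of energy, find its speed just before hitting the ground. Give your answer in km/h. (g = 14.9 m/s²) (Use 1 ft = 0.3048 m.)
Convert to SI: h = 42.0014 m
mgh = ½mv² ⇒ v = √(2gh) = √(2·14.9·42.0014) = 35.3786 m/s = 127.4 km/h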